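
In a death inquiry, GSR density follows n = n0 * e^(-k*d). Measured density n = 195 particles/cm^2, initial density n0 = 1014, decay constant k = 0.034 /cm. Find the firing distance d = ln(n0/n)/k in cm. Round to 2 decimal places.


GSR distance calculation:
n0/n = 1014 / 195 = 5.2
ln(n0/n) = 1.648659
d = 1.648659 / 0.034 = 48.49 cm

48.49


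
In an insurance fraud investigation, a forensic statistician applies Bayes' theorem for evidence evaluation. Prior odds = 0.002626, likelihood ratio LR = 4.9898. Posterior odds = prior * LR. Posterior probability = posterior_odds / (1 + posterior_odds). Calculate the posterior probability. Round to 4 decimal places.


Bayesian evidence evaluation:
Posterior odds = prior_odds * LR = 0.002626 * 4.9898 = 0.01310321
Posterior probability = posterior_odds / (1 + posterior_odds)
= 0.01310321 / (1 + 0.01310321)
= 0.01310321 / 1.01310321
= 0.0129

0.0129


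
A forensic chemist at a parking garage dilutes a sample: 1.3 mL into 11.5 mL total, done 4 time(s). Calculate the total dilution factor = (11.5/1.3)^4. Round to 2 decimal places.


Dilution factor calculation:
Single dilution = V_total / V_sample = 11.5 / 1.3 ≈ 8.846154
Number of dilutions = 4
Total DF = (11.5 / 1.3)^4 (full precision, rounded at the end) = 6123.76

6123.76


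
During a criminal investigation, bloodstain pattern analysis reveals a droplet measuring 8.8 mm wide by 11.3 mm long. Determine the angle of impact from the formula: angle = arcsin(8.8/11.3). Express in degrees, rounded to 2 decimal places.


Blood spatter impact angle calculation:
width / length = 8.8 / 11.3 = 0.778761
angle = arcsin(0.778761)
angle = 51.15 degrees

51.15


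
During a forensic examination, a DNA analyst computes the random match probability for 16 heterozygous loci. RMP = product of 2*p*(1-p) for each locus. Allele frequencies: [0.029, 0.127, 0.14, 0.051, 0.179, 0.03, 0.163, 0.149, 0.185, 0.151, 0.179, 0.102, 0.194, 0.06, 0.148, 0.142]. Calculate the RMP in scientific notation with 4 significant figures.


Computing RMP for 16 loci:
Locus 1: 2 * 0.029 * 0.971 = 0.056318
Locus 2: 2 * 0.127 * 0.873 = 0.221742
Locus 3: 2 * 0.14 * 0.86 = 0.2408
Locus 4: 2 * 0.051 * 0.949 = 0.096798
Locus 5: 2 * 0.179 * 0.821 = 0.293918
Locus 6: 2 * 0.03 * 0.97 = 0.0582
Locus 7: 2 * 0.163 * 0.837 = 0.272862
Locus 8: 2 * 0.149 * 0.851 = 0.253598
Locus 9: 2 * 0.185 * 0.815 = 0.30155
Locus 10: 2 * 0.151 * 0.849 = 0.256398
Locus 11: 2 * 0.179 * 0.821 = 0.293918
Locus 12: 2 * 0.102 * 0.898 = 0.183192
Locus 13: 2 * 0.194 * 0.806 = 0.312728
Locus 14: 2 * 0.06 * 0.94 = 0.1128
Locus 15: 2 * 0.148 * 0.852 = 0.252192
Locus 16: 2 * 0.142 * 0.858 = 0.243672
RMP = 3.109e-12

3.109e-12


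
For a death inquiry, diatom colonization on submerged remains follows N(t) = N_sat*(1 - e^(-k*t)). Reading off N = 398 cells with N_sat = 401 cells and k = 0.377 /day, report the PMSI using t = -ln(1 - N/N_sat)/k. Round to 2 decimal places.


PMSI from diatom colonization curve:
N / N_sat = 398 / 401 = 0.992519
1 - N/N_sat = 0.007481
ln(1 - N/N_sat) = -4.895389
t = -ln(1 - N/N_sat) / k = -(-4.895389) / 0.377 = 12.99 days

12.99


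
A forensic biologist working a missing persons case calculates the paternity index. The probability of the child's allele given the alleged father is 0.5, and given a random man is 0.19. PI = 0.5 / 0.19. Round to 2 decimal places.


Paternity Index calculation:
PI = P(allele|father) / P(allele|random)
PI = 0.5 / 0.19
PI = 2.63

2.63


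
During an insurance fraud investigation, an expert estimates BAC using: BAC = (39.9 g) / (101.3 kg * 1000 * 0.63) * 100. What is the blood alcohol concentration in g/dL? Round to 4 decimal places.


Applying the Widmark formula:
BAC = (dose_g / (body_wt * 1000 * r)) * 100
Denominator = 101.3 * 1000 * 0.63 = 63819
BAC = (39.9 / 63819) * 100
BAC = 0.0625 g/dL

0.0625


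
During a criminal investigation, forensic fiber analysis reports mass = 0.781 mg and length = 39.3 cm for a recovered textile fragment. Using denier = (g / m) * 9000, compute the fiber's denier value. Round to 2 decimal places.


Denier calculation:
Mass in grams = 0.781 mg / 1000 = 0.000781 g
Length in meters = 39.3 cm / 100 = 0.393 m
Linear density = mass / length = 0.000781 / 0.393 = 0.00198728 g/m
Denier = (g/m) * 9000 = 0.00198728 * 9000 = 17.89

17.89


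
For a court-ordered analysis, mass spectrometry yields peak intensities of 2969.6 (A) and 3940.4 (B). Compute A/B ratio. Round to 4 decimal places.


Spectral peak ratio:
Peak A = 2969.6 counts
Peak B = 3940.4 counts
Ratio = 2969.6 / 3940.4 = 0.7536

0.7536


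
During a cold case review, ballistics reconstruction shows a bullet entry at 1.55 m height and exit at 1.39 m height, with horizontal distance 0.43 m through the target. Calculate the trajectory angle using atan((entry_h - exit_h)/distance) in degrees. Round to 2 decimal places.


Bullet trajectory angle:
Height difference = 1.55 - 1.39 = 0.16 m
angle = atan(0.16 / 0.43)
angle = atan(0.372093)
angle = 20.41 degrees

20.41


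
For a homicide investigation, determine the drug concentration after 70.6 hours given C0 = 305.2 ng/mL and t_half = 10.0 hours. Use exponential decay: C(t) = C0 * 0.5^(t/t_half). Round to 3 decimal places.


Drug concentration decay:
Number of half-lives = t / t_half = 70.6 / 10.0 = 7.06
Decay factor = 0.5^7.06 = 0.00749425
C(t) = 305.2 * 0.00749425 = 2.287 ng/mL

2.287


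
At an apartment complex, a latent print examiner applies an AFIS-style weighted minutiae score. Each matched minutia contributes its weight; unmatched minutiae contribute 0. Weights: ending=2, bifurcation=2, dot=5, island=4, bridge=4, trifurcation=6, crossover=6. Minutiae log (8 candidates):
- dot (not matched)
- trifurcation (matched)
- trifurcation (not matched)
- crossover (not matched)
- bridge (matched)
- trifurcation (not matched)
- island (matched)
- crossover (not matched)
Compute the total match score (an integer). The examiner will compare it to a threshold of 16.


Weighted minutiae match score:
  dot: not matched, +0
  trifurcation: matched, +6 (running total 6)
  trifurcation: not matched, +0
  crossover: not matched, +0
  bridge: matched, +4 (running total 10)
  trifurcation: not matched, +0
  island: matched, +4 (running total 14)
  crossover: not matched, +0
Total score = 14
Threshold = 16; verdict = inconclusive

14


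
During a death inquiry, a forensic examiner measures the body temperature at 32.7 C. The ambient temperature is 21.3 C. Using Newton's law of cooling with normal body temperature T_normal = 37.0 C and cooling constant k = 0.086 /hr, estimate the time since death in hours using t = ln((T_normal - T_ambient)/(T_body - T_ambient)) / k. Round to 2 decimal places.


Using Newton's law of cooling:
t = ln((T_normal - T_ambient) / (T_body - T_ambient)) / k
T_normal - T_ambient = 15.7
T_body - T_ambient = 11.4
Ratio = 1.377193
ln(ratio) = 0.320047
t = 0.320047 / 0.086 = 3.72 hours

3.72


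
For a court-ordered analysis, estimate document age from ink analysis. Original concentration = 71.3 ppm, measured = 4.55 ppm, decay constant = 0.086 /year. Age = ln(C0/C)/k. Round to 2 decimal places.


Document age estimation:
C0/C = 71.3 / 4.55 = 15.67033
ln(C0/C) = 2.751769
t = 2.751769 / 0.086 = 32.00 years

32.00


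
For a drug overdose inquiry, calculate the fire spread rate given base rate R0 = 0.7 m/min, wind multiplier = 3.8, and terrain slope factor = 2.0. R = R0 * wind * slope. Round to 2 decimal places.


Fire spread rate calculation:
R = R0 * wind_factor * slope_factor
= 0.7 * 3.8 * 2.0
= 2.66 * 2.0
= 5.32 m/min

5.32


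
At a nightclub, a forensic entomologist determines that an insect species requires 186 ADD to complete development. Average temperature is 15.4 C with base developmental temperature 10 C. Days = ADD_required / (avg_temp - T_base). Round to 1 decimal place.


Insect development time:
Effective temperature = avg_temp - T_base = 15.4 - 10 = 5.4 C
Days = ADD / effective_temp = 186 / 5.4 = 34.4 days

34.4


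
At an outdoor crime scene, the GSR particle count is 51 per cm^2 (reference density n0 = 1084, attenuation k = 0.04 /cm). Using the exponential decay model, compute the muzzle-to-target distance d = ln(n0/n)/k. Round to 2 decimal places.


GSR distance calculation:
n0/n = 1084 / 51 = 21.254902
ln(n0/n) = 3.056588
d = 3.056588 / 0.04 = 76.41 cm

76.41


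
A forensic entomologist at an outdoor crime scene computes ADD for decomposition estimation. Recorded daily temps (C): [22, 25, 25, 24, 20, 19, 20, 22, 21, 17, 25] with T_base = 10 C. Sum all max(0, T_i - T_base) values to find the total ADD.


Computing ADD day by day:
Day 1: max(0, 22 - 10) = 12
Day 2: max(0, 25 - 10) = 15
Day 3: max(0, 25 - 10) = 15
Day 4: max(0, 24 - 10) = 14
Day 5: max(0, 20 - 10) = 10
Day 6: max(0, 19 - 10) = 9
Day 7: max(0, 20 - 10) = 10
Day 8: max(0, 22 - 10) = 12
Day 9: max(0, 21 - 10) = 11
Day 10: max(0, 17 - 10) = 7
Day 11: max(0, 25 - 10) = 15
Total ADD = 130

130


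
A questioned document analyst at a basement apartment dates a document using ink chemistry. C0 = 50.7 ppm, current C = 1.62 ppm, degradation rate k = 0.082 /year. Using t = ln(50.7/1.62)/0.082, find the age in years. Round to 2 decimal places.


Document age estimation:
C0/C = 50.7 / 1.62 = 31.296296
ln(C0/C) = 3.4435
t = 3.4435 / 0.082 = 41.99 years

41.99


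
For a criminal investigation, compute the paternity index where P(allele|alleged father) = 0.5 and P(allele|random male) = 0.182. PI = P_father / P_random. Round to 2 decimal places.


Paternity Index calculation:
PI = P(allele|father) / P(allele|random)
PI = 0.5 / 0.182
PI = 2.75

2.75


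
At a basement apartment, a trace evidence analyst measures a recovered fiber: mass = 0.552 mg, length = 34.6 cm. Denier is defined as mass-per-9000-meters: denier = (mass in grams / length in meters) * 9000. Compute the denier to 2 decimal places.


Denier calculation:
Mass in grams = 0.552 mg / 1000 = 0.000552 g
Length in meters = 34.6 cm / 100 = 0.346 m
Linear density = mass / length = 0.000552 / 0.346 = 0.00159538 g/m
Denier = (g/m) * 9000 = 0.00159538 * 9000 = 14.36

14.36


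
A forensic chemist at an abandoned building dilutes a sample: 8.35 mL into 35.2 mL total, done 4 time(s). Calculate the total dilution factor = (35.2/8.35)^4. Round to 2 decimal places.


Dilution factor calculation:
Single dilution = V_total / V_sample = 35.2 / 8.35 ≈ 4.215569
Number of dilutions = 4
Total DF = (35.2 / 8.35)^4 (full precision, rounded at the end) = 315.81

315.81


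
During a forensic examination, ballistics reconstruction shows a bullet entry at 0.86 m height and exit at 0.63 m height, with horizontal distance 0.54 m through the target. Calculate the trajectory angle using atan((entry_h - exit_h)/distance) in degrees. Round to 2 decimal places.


Bullet trajectory angle:
Height difference = 0.86 - 0.63 = 0.23 m
angle = atan(0.23 / 0.54)
angle = atan(0.425926)
angle = 23.07 degrees

23.07


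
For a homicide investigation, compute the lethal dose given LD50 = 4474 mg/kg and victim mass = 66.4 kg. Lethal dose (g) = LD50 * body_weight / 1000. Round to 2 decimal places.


Lethal dose calculation:
Lethal dose = LD50 * body_weight / 1000
= 4474 * 66.4 / 1000
= 297073.6 / 1000
= 297.07 g

297.07


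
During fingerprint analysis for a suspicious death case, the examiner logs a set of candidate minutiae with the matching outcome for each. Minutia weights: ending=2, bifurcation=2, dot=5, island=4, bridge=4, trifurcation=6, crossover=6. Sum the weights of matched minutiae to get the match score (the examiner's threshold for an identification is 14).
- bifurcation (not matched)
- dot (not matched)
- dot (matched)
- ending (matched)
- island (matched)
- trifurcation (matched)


Weighted minutiae match score:
  bifurcation: not matched, +0
  dot: not matched, +0
  dot: matched, +5 (running total 5)
  ending: matched, +2 (running total 7)
  island: matched, +4 (running total 11)
  trifurcation: matched, +6 (running total 17)
Total score = 17
Threshold = 14; verdict = identification

17


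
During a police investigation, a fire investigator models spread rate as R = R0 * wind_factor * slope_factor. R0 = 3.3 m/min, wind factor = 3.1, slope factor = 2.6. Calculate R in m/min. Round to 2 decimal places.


Fire spread rate calculation:
R = R0 * wind_factor * slope_factor
= 3.3 * 3.1 * 2.6
= 10.23 * 2.6
= 26.60 m/min

26.60


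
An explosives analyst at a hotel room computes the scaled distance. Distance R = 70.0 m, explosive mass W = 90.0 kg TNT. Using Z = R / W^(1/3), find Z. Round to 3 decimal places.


Scaled distance calculation:
W^(1/3) = 90.0^(1/3) = 4.481405
Z = R / W^(1/3) = 70.0 / 4.481405
Z = 15.620 m/kg^(1/3)

15.620


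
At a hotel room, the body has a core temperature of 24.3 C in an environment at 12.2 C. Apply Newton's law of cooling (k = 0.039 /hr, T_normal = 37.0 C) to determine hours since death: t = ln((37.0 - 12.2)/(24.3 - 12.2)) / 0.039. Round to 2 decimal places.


Using Newton's law of cooling:
t = ln((T_normal - T_ambient) / (T_body - T_ambient)) / k
T_normal - T_ambient = 24.8
T_body - T_ambient = 12.1
Ratio = 2.049587
ln(ratio) = 0.717638
t = 0.717638 / 0.039 = 18.40 hours

18.40


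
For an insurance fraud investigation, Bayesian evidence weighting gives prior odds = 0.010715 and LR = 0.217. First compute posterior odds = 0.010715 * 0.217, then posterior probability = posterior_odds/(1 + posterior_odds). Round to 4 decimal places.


Bayesian evidence evaluation:
Posterior odds = prior_odds * LR = 0.010715 * 0.217 = 0.002325155
Posterior probability = posterior_odds / (1 + posterior_odds)
= 0.002325155 / (1 + 0.002325155)
= 0.002325155 / 1.002325155
= 0.0023

0.0023


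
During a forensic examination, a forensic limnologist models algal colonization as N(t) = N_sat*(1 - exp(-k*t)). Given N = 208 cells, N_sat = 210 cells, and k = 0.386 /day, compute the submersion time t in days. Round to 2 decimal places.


PMSI from diatom colonization curve:
N / N_sat = 208 / 210 = 0.990476
1 - N/N_sat = 0.009524
ln(1 - N/N_sat) = -4.65394
t = -ln(1 - N/N_sat) / k = -(-4.65394) / 0.386 = 12.06 days

12.06


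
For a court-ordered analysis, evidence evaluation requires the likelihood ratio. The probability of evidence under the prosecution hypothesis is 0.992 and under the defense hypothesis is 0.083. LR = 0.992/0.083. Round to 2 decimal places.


Likelihood ratio calculation:
LR = P(E|Hp) / P(E|Hd)
LR = 0.992 / 0.083
LR = 11.95

11.95


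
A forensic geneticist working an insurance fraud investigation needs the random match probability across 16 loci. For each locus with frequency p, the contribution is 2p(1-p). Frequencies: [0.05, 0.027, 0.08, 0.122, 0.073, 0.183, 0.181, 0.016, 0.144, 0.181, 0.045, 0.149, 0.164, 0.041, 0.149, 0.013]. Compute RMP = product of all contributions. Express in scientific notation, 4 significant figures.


Computing RMP for 16 loci:
Locus 1: 2 * 0.05 * 0.95 = 0.095
Locus 2: 2 * 0.027 * 0.973 = 0.052542
Locus 3: 2 * 0.08 * 0.92 = 0.1472
Locus 4: 2 * 0.122 * 0.878 = 0.214232
Locus 5: 2 * 0.073 * 0.927 = 0.135342
Locus 6: 2 * 0.183 * 0.817 = 0.299022
Locus 7: 2 * 0.181 * 0.819 = 0.296478
Locus 8: 2 * 0.016 * 0.984 = 0.031488
Locus 9: 2 * 0.144 * 0.856 = 0.246528
Locus 10: 2 * 0.181 * 0.819 = 0.296478
Locus 11: 2 * 0.045 * 0.955 = 0.08595
Locus 12: 2 * 0.149 * 0.851 = 0.253598
Locus 13: 2 * 0.164 * 0.836 = 0.274208
Locus 14: 2 * 0.041 * 0.959 = 0.078638
Locus 15: 2 * 0.149 * 0.851 = 0.253598
Locus 16: 2 * 0.013 * 0.987 = 0.025662
RMP = 1.330e-14

1.330e-14


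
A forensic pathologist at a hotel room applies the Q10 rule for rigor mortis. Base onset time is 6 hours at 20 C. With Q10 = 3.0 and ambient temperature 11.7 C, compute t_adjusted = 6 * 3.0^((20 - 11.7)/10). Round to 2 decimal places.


Rigor mortis time adjustment:
Exponent = (T_ref - T_actual) / 10 = (20 - 11.7) / 10 = 0.83
Q10 factor = 3.0^0.83 = 2.48892
t_adjusted = 6 * 2.48892 = 14.93 hours

14.93


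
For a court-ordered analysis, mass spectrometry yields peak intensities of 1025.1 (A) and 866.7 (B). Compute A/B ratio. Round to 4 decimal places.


Spectral peak ratio:
Peak A = 1025.1 counts
Peak B = 866.7 counts
Ratio = 1025.1 / 866.7 = 1.1828

1.1828


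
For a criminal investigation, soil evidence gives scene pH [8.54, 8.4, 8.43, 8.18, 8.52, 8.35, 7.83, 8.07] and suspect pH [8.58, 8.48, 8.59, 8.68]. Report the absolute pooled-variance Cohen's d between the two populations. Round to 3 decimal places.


Pooled-variance Cohen's d for soil pH comparison:
Scene mean = 66.32 / 8 = 8.29
Suspect mean = 34.33 / 4 = 8.5825
Scene sample variance s_s^2 = 0.0604
Suspect sample variance s_c^2 = 0.006692
Pooled variance = ((n_s-1)*s_s^2 + (n_c-1)*s_c^2) / (n_s + n_c - 2) = 0.044287
Pooled SD = sqrt(0.044287) = 0.210445
Mean difference = -0.2925
|d| = |-0.2925| / 0.210445 = 1.390

1.390


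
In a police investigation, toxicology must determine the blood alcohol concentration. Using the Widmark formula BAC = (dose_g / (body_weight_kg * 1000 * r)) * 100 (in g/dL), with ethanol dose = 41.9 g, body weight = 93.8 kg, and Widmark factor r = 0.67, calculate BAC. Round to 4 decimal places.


Applying the Widmark formula:
BAC = (dose_g / (body_wt * 1000 * r)) * 100
Denominator = 93.8 * 1000 * 0.67 = 62846
BAC = (41.9 / 62846) * 100
BAC = 0.0667 g/dL

0.0667


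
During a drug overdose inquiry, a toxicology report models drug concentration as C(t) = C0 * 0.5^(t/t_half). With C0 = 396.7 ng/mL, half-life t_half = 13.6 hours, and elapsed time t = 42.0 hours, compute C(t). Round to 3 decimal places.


Drug concentration decay:
Number of half-lives = t / t_half = 42.0 / 13.6 = 3.088235
Decay factor = 0.5^3.088235 = 0.11758411
C(t) = 396.7 * 0.11758411 = 46.646 ng/mL

46.646


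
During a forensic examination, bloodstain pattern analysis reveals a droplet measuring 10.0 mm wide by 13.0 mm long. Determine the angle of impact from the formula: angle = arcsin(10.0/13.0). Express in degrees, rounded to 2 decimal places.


Blood spatter impact angle calculation:
width / length = 10.0 / 13.0 = 0.769231
angle = arcsin(0.769231)
angle = 50.28 degrees

50.28


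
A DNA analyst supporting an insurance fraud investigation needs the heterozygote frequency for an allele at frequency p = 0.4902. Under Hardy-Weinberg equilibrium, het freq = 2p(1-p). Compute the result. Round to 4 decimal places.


Hardy-Weinberg heterozygote frequency:
q = 1 - p = 1 - 0.4902 = 0.5098
2pq = 2 * 0.4902 * 0.5098 = 0.4998

0.4998


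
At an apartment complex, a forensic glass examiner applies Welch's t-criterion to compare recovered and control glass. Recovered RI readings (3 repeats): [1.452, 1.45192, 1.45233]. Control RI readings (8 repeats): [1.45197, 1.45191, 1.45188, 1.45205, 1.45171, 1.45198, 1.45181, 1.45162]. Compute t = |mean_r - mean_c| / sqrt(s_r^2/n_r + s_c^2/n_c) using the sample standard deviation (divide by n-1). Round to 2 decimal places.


Welch's t-criterion for glass RI comparison:
Recovered mean = sum / n_r = 4.35625 / 3 = 1.4520833
Control mean = sum / n_c = 11.61493 / 8 = 1.4518663
Recovered sample variance s_r^2 = 4.72333e-08
Control sample variance s_c^2 = 2.11125e-08
Welch SE (unpooled) = sqrt(s_r^2/n_r + s_c^2/n_c) = sqrt(1.57444e-08 + 2.63906e-09) = sqrt(1.83835e-08) = 0.000135586
|mean_r - mean_c| = 0.000217083
t = 0.000217083 / 0.000135586 = 1.60

1.60


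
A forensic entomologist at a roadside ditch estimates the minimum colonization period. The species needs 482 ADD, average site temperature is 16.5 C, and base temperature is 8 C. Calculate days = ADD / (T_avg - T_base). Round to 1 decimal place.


Insect development time:
Effective temperature = avg_temp - T_base = 16.5 - 8 = 8.5 C
Days = ADD / effective_temp = 482 / 8.5 = 56.7 days

56.7


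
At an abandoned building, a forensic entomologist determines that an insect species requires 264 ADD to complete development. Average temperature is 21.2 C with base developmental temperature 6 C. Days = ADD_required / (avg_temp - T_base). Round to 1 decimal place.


Insect development time:
Effective temperature = avg_temp - T_base = 21.2 - 6 = 15.2 C
Days = ADD / effective_temp = 264 / 15.2 = 17.4 days

17.4


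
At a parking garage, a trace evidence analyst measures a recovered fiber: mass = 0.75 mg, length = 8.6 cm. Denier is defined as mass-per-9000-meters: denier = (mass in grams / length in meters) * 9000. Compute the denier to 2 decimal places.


Denier calculation:
Mass in grams = 0.75 mg / 1000 = 0.00075 g
Length in meters = 8.6 cm / 100 = 0.086 m
Linear density = mass / length = 0.00075 / 0.086 = 0.00872093 g/m
Denier = (g/m) * 9000 = 0.00872093 * 9000 = 78.49

78.49


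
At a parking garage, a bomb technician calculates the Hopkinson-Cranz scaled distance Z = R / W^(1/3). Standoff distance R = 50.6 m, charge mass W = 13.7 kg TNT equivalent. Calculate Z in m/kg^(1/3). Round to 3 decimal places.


Scaled distance calculation:
W^(1/3) = 13.7^(1/3) = 2.392803
Z = R / W^(1/3) = 50.6 / 2.392803
Z = 21.147 m/kg^(1/3)

21.147


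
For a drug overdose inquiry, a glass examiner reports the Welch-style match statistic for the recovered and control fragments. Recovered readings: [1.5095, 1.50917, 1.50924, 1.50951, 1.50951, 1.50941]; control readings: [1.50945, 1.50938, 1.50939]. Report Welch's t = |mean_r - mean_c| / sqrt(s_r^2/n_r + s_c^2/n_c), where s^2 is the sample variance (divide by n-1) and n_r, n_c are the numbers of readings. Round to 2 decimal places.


Welch's t-criterion for glass RI comparison:
Recovered mean = sum / n_r = 9.05634 / 6 = 1.50939
Control mean = sum / n_c = 4.52822 / 3 = 1.5094067
Recovered sample variance s_r^2 = 2.244e-08
Control sample variance s_c^2 = 1.43333e-09
Welch SE (unpooled) = sqrt(s_r^2/n_r + s_c^2/n_c) = sqrt(3.74e-09 + 4.77778e-10) = sqrt(4.21778e-09) = 6.49444e-05
|mean_r - mean_c| = 1.66667e-05
t = 1.66667e-05 / 6.49444e-05 = 0.26

0.26


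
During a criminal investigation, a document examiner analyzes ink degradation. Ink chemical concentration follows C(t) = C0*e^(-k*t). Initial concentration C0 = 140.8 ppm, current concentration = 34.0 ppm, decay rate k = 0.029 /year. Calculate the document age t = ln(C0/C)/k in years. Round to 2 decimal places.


Document age estimation:
C0/C = 140.8 / 34.0 = 4.141176
ln(C0/C) = 1.42098
t = 1.42098 / 0.029 = 49.00 years

49.00


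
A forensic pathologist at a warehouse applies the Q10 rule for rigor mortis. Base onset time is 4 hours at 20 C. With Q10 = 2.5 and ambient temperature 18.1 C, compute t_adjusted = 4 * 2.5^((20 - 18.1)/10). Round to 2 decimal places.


Rigor mortis time adjustment:
Exponent = (T_ref - T_actual) / 10 = (20 - 18.1) / 10 = 0.19
Q10 factor = 2.5^0.19 = 1.19017
t_adjusted = 4 * 1.19017 = 4.76 hours

4.76


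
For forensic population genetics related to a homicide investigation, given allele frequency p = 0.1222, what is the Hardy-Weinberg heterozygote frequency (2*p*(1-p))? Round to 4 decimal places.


Hardy-Weinberg heterozygote frequency:
q = 1 - p = 1 - 0.1222 = 0.8778
2pq = 2 * 0.1222 * 0.8778 = 0.2145

0.2145


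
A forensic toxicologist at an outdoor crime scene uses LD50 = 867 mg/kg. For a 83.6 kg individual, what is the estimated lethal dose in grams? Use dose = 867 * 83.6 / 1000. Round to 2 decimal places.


Lethal dose calculation:
Lethal dose = LD50 * body_weight / 1000
= 867 * 83.6 / 1000
= 72481.2 / 1000
= 72.48 g

72.48


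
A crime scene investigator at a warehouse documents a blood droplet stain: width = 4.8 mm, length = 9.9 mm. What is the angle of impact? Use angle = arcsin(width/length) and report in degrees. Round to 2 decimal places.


Blood spatter impact angle calculation:
width / length = 4.8 / 9.9 = 0.484848
angle = arcsin(0.484848)
angle = 29.00 degrees

29.00


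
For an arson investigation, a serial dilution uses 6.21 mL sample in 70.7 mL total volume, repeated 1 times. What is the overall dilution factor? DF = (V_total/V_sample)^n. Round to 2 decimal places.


Dilution factor calculation:
Single dilution = V_total / V_sample = 70.7 / 6.21 ≈ 11.384863
Number of dilutions = 1
Total DF = (70.7 / 6.21)^1 (full precision, rounded at the end) = 11.38

11.38


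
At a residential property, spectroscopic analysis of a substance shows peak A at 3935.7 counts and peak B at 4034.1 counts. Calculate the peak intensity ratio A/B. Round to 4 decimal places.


Spectral peak ratio:
Peak A = 3935.7 counts
Peak B = 4034.1 counts
Ratio = 3935.7 / 4034.1 = 0.9756

0.9756


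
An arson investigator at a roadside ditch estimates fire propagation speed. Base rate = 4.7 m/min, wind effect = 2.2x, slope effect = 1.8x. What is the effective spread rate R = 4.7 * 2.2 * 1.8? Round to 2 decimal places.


Fire spread rate calculation:
R = R0 * wind_factor * slope_factor
= 4.7 * 2.2 * 1.8
= 10.34 * 1.8
= 18.61 m/min

18.61


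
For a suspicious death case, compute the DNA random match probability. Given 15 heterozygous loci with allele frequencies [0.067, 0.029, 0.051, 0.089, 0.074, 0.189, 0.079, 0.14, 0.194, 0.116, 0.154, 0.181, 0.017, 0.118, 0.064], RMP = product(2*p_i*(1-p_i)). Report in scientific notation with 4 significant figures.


Computing RMP for 15 loci:
Locus 1: 2 * 0.067 * 0.933 = 0.125022
Locus 2: 2 * 0.029 * 0.971 = 0.056318
Locus 3: 2 * 0.051 * 0.949 = 0.096798
Locus 4: 2 * 0.089 * 0.911 = 0.162158
Locus 5: 2 * 0.074 * 0.926 = 0.137048
Locus 6: 2 * 0.189 * 0.811 = 0.306558
Locus 7: 2 * 0.079 * 0.921 = 0.145518
Locus 8: 2 * 0.14 * 0.86 = 0.2408
Locus 9: 2 * 0.194 * 0.806 = 0.312728
Locus 10: 2 * 0.116 * 0.884 = 0.205088
Locus 11: 2 * 0.154 * 0.846 = 0.260568
Locus 12: 2 * 0.181 * 0.819 = 0.296478
Locus 13: 2 * 0.017 * 0.983 = 0.033422
Locus 14: 2 * 0.118 * 0.882 = 0.208152
Locus 15: 2 * 0.064 * 0.936 = 0.119808
RMP = 6.719e-13

6.719e-13


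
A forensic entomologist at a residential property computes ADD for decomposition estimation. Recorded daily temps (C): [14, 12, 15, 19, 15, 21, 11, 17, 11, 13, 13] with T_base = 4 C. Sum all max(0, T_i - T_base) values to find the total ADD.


Computing ADD day by day:
Day 1: max(0, 14 - 4) = 10
Day 2: max(0, 12 - 4) = 8
Day 3: max(0, 15 - 4) = 11
Day 4: max(0, 19 - 4) = 15
Day 5: max(0, 15 - 4) = 11
Day 6: max(0, 21 - 4) = 17
Day 7: max(0, 11 - 4) = 7
Day 8: max(0, 17 - 4) = 13
Day 9: max(0, 11 - 4) = 7
Day 10: max(0, 13 - 4) = 9
Day 11: max(0, 13 - 4) = 9
Total ADD = 117

117


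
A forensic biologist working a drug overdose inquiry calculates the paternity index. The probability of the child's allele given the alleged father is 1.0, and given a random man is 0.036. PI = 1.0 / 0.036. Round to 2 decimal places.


Paternity Index calculation:
PI = P(allele|father) / P(allele|random)
PI = 1.0 / 0.036
PI = 27.78

27.78


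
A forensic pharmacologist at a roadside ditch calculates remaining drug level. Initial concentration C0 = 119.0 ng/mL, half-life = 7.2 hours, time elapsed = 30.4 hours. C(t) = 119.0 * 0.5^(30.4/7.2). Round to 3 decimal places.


Drug concentration decay:
Number of half-lives = t / t_half = 30.4 / 7.2 = 4.222222
Decay factor = 0.5^4.222222 = 0.05357776
C(t) = 119.0 * 0.05357776 = 6.376 ng/mL

6.376


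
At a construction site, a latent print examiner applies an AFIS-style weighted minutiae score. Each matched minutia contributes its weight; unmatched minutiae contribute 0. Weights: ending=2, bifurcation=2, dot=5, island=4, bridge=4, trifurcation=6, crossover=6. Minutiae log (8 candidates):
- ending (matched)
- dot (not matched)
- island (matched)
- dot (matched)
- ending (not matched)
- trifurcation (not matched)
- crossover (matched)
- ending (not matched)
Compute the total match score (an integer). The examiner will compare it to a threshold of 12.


Weighted minutiae match score:
  ending: matched, +2 (running total 2)
  dot: not matched, +0
  island: matched, +4 (running total 6)
  dot: matched, +5 (running total 11)
  ending: not matched, +0
  trifurcation: not matched, +0
  crossover: matched, +6 (running total 17)
  ending: not matched, +0
Total score = 17
Threshold = 12; verdict = identification

17


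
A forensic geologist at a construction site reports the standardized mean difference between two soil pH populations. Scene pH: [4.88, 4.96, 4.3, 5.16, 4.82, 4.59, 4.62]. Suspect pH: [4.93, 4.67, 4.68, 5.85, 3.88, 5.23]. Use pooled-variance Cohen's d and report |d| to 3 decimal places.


Pooled-variance Cohen's d for soil pH comparison:
Scene mean = 33.33 / 7 = 4.761429
Suspect mean = 29.24 / 6 = 4.873333
Scene sample variance s_s^2 = 0.079681
Suspect sample variance s_c^2 = 0.429947
Pooled variance = ((n_s-1)*s_s^2 + (n_c-1)*s_c^2) / (n_s + n_c - 2) = 0.238893
Pooled SD = sqrt(0.238893) = 0.488767
Mean difference = -0.111905
|d| = |-0.111905| / 0.488767 = 0.229

0.229


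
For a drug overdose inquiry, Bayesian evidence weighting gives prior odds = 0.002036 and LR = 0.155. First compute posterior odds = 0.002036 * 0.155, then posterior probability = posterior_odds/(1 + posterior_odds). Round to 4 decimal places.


Bayesian evidence evaluation:
Posterior odds = prior_odds * LR = 0.002036 * 0.155 = 0.00031558
Posterior probability = posterior_odds / (1 + posterior_odds)
= 0.00031558 / (1 + 0.00031558)
= 0.00031558 / 1.00031558
= 0.0003

0.0003


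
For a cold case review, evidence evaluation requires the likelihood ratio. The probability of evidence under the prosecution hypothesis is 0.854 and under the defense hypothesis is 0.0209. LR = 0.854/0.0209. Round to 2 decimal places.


Likelihood ratio calculation:
LR = P(E|Hp) / P(E|Hd)
LR = 0.854 / 0.0209
LR = 40.86

40.86


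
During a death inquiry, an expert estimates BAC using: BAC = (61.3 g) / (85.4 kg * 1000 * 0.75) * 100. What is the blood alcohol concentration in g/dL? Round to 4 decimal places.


Applying the Widmark formula:
BAC = (dose_g / (body_wt * 1000 * r)) * 100
Denominator = 85.4 * 1000 * 0.75 = 64050
BAC = (61.3 / 64050) * 100
BAC = 0.0957 g/dL

0.0957


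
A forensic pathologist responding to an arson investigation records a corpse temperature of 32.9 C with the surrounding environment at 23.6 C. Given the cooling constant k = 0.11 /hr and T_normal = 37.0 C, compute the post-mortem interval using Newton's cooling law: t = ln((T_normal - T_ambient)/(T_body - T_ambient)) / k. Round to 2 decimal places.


Using Newton's law of cooling:
t = ln((T_normal - T_ambient) / (T_body - T_ambient)) / k
T_normal - T_ambient = 13.4
T_body - T_ambient = 9.3
Ratio = 1.44086
ln(ratio) = 0.36524
t = 0.36524 / 0.11 = 3.32 hours

3.32


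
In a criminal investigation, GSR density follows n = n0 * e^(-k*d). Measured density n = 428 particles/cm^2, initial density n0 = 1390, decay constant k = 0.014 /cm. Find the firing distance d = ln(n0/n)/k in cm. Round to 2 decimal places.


GSR distance calculation:
n0/n = 1390 / 428 = 3.247664
ln(n0/n) = 1.177936
d = 1.177936 / 0.014 = 84.14 cm

84.14


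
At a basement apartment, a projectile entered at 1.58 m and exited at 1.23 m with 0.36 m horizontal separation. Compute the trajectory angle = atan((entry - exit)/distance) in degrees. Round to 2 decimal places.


Bullet trajectory angle:
Height difference = 1.58 - 1.23 = 0.35 m
angle = atan(0.35 / 0.36)
angle = atan(0.972222)
angle = 44.19 degrees

44.19


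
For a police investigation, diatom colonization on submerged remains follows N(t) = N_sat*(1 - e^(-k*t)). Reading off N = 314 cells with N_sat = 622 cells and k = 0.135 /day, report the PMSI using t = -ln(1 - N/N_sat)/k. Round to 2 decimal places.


PMSI from diatom colonization curve:
N / N_sat = 314 / 622 = 0.504823
1 - N/N_sat = 0.495177
ln(1 - N/N_sat) = -0.70284
t = -ln(1 - N/N_sat) / k = -(-0.70284) / 0.135 = 5.21 days

5.21


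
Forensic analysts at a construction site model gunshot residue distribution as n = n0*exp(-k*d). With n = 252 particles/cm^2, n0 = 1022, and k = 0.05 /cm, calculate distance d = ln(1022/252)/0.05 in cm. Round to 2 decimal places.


GSR distance calculation:
n0/n = 1022 / 252 = 4.055556
ln(n0/n) = 1.400088
d = 1.400088 / 0.05 = 28.00 cm

28.00


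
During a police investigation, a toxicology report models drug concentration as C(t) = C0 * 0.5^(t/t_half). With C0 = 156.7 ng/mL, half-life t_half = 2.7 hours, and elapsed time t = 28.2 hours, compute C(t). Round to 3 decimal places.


Drug concentration decay:
Number of half-lives = t / t_half = 28.2 / 2.7 = 10.444444
Decay factor = 0.5^10.444444 = 0.00071764
C(t) = 156.7 * 0.00071764 = 0.112 ng/mL

0.112


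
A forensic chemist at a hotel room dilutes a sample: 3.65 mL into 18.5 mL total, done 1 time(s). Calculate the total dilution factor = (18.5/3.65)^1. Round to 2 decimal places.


Dilution factor calculation:
Single dilution = V_total / V_sample = 18.5 / 3.65 ≈ 5.068493
Number of dilutions = 1
Total DF = (18.5 / 3.65)^1 (full precision, rounded at the end) = 5.07

5.07


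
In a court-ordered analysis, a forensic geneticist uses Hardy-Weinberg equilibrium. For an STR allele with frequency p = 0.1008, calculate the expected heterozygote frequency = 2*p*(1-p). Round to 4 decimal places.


Hardy-Weinberg heterozygote frequency:
q = 1 - p = 1 - 0.1008 = 0.8992
2pq = 2 * 0.1008 * 0.8992 = 0.1813

0.1813


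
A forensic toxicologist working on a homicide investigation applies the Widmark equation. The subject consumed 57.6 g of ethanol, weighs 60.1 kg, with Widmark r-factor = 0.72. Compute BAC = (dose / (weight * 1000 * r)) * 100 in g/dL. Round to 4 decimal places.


Applying the Widmark formula:
BAC = (dose_g / (body_wt * 1000 * r)) * 100
Denominator = 60.1 * 1000 * 0.72 = 43272
BAC = (57.6 / 43272) * 100
BAC = 0.1331 g/dL

0.1331


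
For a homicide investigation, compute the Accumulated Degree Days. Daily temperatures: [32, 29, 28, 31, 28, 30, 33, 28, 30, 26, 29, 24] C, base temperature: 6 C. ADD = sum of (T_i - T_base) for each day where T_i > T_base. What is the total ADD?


Computing ADD day by day:
Day 1: max(0, 32 - 6) = 26
Day 2: max(0, 29 - 6) = 23
Day 3: max(0, 28 - 6) = 22
Day 4: max(0, 31 - 6) = 25
Day 5: max(0, 28 - 6) = 22
Day 6: max(0, 30 - 6) = 24
Day 7: max(0, 33 - 6) = 27
Day 8: max(0, 28 - 6) = 22
Day 9: max(0, 30 - 6) = 24
Day 10: max(0, 26 - 6) = 20
Day 11: max(0, 29 - 6) = 23
Day 12: max(0, 24 - 6) = 18
Total ADD = 276

276


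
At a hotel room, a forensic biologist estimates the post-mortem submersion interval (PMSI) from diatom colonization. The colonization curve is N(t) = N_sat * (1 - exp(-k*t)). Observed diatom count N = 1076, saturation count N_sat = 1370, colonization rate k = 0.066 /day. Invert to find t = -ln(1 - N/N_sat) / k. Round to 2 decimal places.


PMSI from diatom colonization curve:
N / N_sat = 1076 / 1370 = 0.785401
1 - N/N_sat = 0.214599
ln(1 - N/N_sat) = -1.538984
t = -ln(1 - N/N_sat) / k = -(-1.538984) / 0.066 = 23.32 days

23.32


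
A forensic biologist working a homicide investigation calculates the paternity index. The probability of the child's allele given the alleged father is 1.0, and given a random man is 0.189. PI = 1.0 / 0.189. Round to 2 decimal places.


Paternity Index calculation:
PI = P(allele|father) / P(allele|random)
PI = 1.0 / 0.189
PI = 5.29

5.29


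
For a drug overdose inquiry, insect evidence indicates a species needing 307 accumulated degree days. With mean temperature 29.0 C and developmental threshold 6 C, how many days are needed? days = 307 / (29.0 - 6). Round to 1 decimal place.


Insect development time:
Effective temperature = avg_temp - T_base = 29.0 - 6 = 23.0 C
Days = ADD / effective_temp = 307 / 23.0 = 13.3 days

13.3


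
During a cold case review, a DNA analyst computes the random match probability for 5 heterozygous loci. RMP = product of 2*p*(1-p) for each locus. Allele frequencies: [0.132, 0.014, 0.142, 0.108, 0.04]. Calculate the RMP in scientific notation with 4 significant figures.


Computing RMP for 5 loci:
Locus 1: 2 * 0.132 * 0.868 = 0.229152
Locus 2: 2 * 0.014 * 0.986 = 0.027608
Locus 3: 2 * 0.142 * 0.858 = 0.243672
Locus 4: 2 * 0.108 * 0.892 = 0.192672
Locus 5: 2 * 0.04 * 0.96 = 0.0768
RMP = 2.281e-05

2.281e-05


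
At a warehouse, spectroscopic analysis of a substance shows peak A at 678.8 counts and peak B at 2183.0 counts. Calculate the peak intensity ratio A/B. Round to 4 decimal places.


Spectral peak ratio:
Peak A = 678.8 counts
Peak B = 2183.0 counts
Ratio = 678.8 / 2183.0 = 0.3109

0.3109


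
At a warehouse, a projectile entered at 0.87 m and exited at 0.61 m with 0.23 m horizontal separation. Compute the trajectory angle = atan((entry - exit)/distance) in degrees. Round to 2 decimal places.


Bullet trajectory angle:
Height difference = 0.87 - 0.61 = 0.26 m
angle = atan(0.26 / 0.23)
angle = atan(1.130435)
angle = 48.50 degrees

48.50


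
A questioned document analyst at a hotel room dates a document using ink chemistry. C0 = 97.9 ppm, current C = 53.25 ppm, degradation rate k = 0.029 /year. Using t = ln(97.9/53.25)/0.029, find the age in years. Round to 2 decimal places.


Document age estimation:
C0/C = 97.9 / 53.25 = 1.838498
ln(C0/C) = 0.608949
t = 0.608949 / 0.029 = 21.00 years

21.00


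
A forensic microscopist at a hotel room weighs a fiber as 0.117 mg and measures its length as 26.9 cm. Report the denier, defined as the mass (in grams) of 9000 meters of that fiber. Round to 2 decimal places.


Denier calculation:
Mass in grams = 0.117 mg / 1000 = 0.000117 g
Length in meters = 26.9 cm / 100 = 0.269 m
Linear density = mass / length = 0.000117 / 0.269 = 0.00043494 g/m
Denier = (g/m) * 9000 = 0.00043494 * 9000 = 3.91

3.91


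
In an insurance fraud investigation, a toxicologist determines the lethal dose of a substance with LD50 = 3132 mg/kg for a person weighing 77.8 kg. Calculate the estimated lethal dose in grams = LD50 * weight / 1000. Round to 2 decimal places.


Lethal dose calculation:
Lethal dose = LD50 * body_weight / 1000
= 3132 * 77.8 / 1000
= 243669.6 / 1000
= 243.67 g

243.67


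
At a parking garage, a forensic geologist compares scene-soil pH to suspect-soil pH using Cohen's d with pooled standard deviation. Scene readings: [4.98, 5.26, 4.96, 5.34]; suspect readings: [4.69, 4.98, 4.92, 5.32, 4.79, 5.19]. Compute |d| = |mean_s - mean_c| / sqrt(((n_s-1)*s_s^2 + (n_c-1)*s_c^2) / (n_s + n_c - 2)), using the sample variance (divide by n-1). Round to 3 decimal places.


Pooled-variance Cohen's d for soil pH comparison:
Scene mean = 20.54 / 4 = 5.135
Suspect mean = 29.89 / 6 = 4.981667
Scene sample variance s_s^2 = 0.037433
Suspect sample variance s_c^2 = 0.056697
Pooled variance = ((n_s-1)*s_s^2 + (n_c-1)*s_c^2) / (n_s + n_c - 2) = 0.049473
Pooled SD = sqrt(0.049473) = 0.222425
Mean difference = 0.153333
|d| = |0.153333| / 0.222425 = 0.689

0.689


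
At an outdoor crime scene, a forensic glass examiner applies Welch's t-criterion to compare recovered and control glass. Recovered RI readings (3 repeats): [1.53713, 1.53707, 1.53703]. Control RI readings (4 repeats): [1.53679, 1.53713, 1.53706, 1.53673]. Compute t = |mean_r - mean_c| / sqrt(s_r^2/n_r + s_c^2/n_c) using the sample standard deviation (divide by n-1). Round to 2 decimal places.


Welch's t-criterion for glass RI comparison:
Recovered mean = sum / n_r = 4.61123 / 3 = 1.5370767
Control mean = sum / n_c = 6.14771 / 4 = 1.5369275
Recovered sample variance s_r^2 = 2.53333e-09
Control sample variance s_c^2 = 3.8825e-08
Welch SE (unpooled) = sqrt(s_r^2/n_r + s_c^2/n_c) = sqrt(8.44444e-10 + 9.70625e-09) = sqrt(1.05507e-08) = 0.000102717
|mean_r - mean_c| = 0.000149167
t = 0.000149167 / 0.000102717 = 1.45

1.45


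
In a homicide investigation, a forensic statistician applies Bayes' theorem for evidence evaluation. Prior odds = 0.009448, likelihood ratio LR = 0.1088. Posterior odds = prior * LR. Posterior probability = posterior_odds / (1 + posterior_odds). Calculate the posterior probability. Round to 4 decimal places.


Bayesian evidence evaluation:
Posterior odds = prior_odds * LR = 0.009448 * 0.1088 = 0.001027942
Posterior probability = posterior_odds / (1 + posterior_odds)
= 0.001027942 / (1 + 0.001027942)
= 0.001027942 / 1.001027942
= 0.0010

0.0010


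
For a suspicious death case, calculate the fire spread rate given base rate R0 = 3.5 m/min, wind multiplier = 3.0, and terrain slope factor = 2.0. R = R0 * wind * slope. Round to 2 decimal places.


Fire spread rate calculation:
R = R0 * wind_factor * slope_factor
= 3.5 * 3.0 * 2.0
= 10.5 * 2.0
= 21.00 m/min

21.00
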